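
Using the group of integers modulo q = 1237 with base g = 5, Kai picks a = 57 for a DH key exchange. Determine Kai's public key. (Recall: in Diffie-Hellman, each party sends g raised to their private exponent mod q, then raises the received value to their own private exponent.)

Public value = 5^57 mod 1237.
5^1 ≡ 5 (mod 1237)
5^2 = (5^1)^2 ≡ 5^2 = 25 ≡ 25 (mod 1237)
5^4 = (5^2)^2 ≡ 25^2 = 625 ≡ 625 (mod 1237)
5^8 = (5^4)^2 ≡ 625^2 = 390625 ≡ 970 (mod 1237)
5^16 = (5^8)^2 ≡ 970^2 = 940900 ≡ 780 (mod 1237)
5^32 = (5^16)^2 ≡ 780^2 = 608400 ≡ 1033 (mod 1237)
5^57 = 5^32 · 5^16 · 5^8 · 5^1 ≡ 1033 · 780 · 970 · 5 ≡ 138 (mod 1237).

138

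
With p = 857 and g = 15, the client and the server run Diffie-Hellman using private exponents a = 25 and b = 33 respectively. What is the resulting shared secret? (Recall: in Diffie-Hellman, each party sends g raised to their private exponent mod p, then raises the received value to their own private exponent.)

522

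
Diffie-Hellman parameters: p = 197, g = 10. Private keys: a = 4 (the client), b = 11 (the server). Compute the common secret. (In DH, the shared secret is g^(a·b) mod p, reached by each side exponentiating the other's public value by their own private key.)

The server sends B = g^b mod p = 10^11 mod 197.
10^1 ≡ 10 (mod 197)
10^2 = (10^1)^2 ≡ 10^2 = 100 ≡ 100 (mod 197)
10^4 = (10^2)^2 ≡ 100^2 = 10000 ≡ 150 (mod 197)
10^8 = (10^4)^2 ≡ 150^2 = 22500 ≡ 42 (mod 197)
10^11 = 10^8 · 10^2 · 10^1 ≡ 42 · 100 · 10 ≡ 39 (mod 197).
So B = 39. The client then computes K = B^a mod p = 39^4 mod 197.
39^1 ≡ 39 (mod 197)
39^2 = (39^1)^2 ≡ 39^2 = 1521 ≡ 142 (mod 197)
39^4 = (39^2)^2 ≡ 142^2 = 20164 ≡ 70 (mod 197)

70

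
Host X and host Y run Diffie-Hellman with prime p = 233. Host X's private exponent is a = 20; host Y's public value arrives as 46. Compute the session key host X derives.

Shared key K = 46^20 mod 233.
46^1 ≡ 46 (mod 233)
46^2 = (46^1)^2 ≡ 46^2 = 2116 ≡ 19 (mod 233)
46^4 = (46^2)^2 ≡ 19^2 = 361 ≡ 128 (mod 233)
46^8 = (46^4)^2 ≡ 128^2 = 16384 ≡ 74 (mod 233)
46^16 = (46^8)^2 ≡ 74^2 = 5476 ≡ 117 (mod 233)
46^20 = 46^16 · 46^4 ≡ 117 · 128 ≡ 64 (mod 233).

64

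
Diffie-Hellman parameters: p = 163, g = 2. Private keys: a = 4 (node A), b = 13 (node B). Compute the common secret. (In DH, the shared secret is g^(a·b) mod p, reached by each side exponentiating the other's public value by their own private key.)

Node A sends A = g^a mod p = 2^4 mod 163.
2^1 ≡ 2 (mod 163)
2^2 = (2^1)^2 ≡ 2^2 = 4 ≡ 4 (mod 163)
2^4 = (2^2)^2 ≡ 4^2 = 16 ≡ 16 (mod 163)
So A = 16. Node B then computes K = A^b mod p = 16^13 mod 163.
16^1 ≡ 16 (mod 163)
16^2 = (16^1)^2 ≡ 16^2 = 256 ≡ 93 (mod 163)
16^4 = (16^2)^2 ≡ 93^2 = 8649 ≡ 10 (mod 163)
16^8 = (16^4)^2 ≡ 10^2 = 100 ≡ 100 (mod 163)
16^13 = 16^8 · 16^4 · 16^1 ≡ 100 · 10 · 16 ≡ 26 (mod 163).

26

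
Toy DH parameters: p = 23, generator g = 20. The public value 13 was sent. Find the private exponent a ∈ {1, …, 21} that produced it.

Try successive powers of 20 modulo 23:
20^1 ≡ 20
20^2 ≡ 9
20^3 ≡ 19
20^4 ≡ 12
20^5 ≡ 10
20^6 ≡ 16
20^7 ≡ 21
20^8 ≡ 6
20^9 ≡ 5
20^10 ≡ 8
20^11 ≡ 22
20^12 ≡ 3
20^13 ≡ 14
20^14 ≡ 4
20^15 ≡ 11
20^16 ≡ 13
Found: a = 16.

16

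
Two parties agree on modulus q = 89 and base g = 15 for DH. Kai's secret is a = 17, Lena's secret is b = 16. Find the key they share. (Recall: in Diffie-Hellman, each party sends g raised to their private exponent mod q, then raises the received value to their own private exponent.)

Kai sends A = g^a mod q = 15^17 mod 89.
15^1 ≡ 15 (mod 89)
15^2 = (15^1)^2 ≡ 15^2 = 225 ≡ 47 (mod 89)
15^4 = (15^2)^2 ≡ 47^2 = 2209 ≡ 73 (mod 89)
15^8 = (15^4)^2 ≡ 73^2 = 5329 ≡ 78 (mod 89)
15^16 = (15^8)^2 ≡ 78^2 = 6084 ≡ 32 (mod 89)
15^17 = 15^16 · 15^1 ≡ 32 · 15 ≡ 35 (mod 89).
So A = 35. Lena then computes K = A^b mod q = 35^16 mod 89.
35^1 ≡ 35 (mod 89)
35^2 = (35^1)^2 ≡ 35^2 = 1225 ≡ 68 (mod 89)
35^4 = (35^2)^2 ≡ 68^2 = 4624 ≡ 85 (mod 89)
35^8 = (35^4)^2 ≡ 85^2 = 7225 ≡ 16 (mod 89)
35^16 = (35^8)^2 ≡ 16^2 = 256 ≡ 78 (mod 89)

78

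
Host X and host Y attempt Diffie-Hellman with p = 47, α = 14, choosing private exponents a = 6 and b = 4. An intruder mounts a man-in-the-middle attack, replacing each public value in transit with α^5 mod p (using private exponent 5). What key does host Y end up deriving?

Host Y receives an intruder's public value M = 14^5 mod 47 instead of the honest one.
14^1 ≡ 14 (mod 47)
14^2 = (14^1)^2 ≡ 14^2 = 196 ≡ 8 (mod 47)
14^4 = (14^2)^2 ≡ 8^2 = 64 ≡ 17 (mod 47)
14^5 = 14^4 · 14^1 ≡ 17 · 14 ≡ 3 (mod 47).
So M = 3. Host Y computes K = M^4 mod 47.
3^1 ≡ 3 (mod 47)
3^2 = (3^1)^2 ≡ 3^2 = 9 ≡ 9 (mod 47)
3^4 = (3^2)^2 ≡ 9^2 = 81 ≡ 34 (mod 47)

34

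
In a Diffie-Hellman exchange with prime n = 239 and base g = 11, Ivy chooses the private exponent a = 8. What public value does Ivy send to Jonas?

Public value = 11^8 mod 239.
11^1 ≡ 11 (mod 239)
11^2 = (11^1)^2 ≡ 11^2 = 121 ≡ 121 (mod 239)
11^4 = (11^2)^2 ≡ 121^2 = 14641 ≡ 62 (mod 239)
11^8 = (11^4)^2 ≡ 62^2 = 3844 ≡ 20 (mod 239)

20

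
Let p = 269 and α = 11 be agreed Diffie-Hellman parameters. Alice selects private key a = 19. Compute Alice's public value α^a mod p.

65

Public value = 11^19 mod 269.
11^1 ≡ 11 (mod 269)
11^2 = (11^1)^2 ≡ 11^2 = 121 ≡ 121 (mod 269)
11^4 = (11^2)^2 ≡ 121^2 = 14641 ≡ 115 (mod 269)
11^8 = (11^4)^2 ≡ 115^2 = 13225 ≡ 44 (mod 269)
11^16 = (11^8)^2 ≡ 44^2 = 1936 ≡ 53 (mod 269)
11^19 = 11^16 · 11^2 · 11^1 ≡ 53 · 121 · 11 ≡ 65 (mod 269).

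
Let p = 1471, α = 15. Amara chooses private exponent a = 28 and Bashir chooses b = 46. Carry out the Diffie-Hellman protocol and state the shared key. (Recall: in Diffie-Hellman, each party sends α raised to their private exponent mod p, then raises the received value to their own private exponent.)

199

Bashir sends B = α^b mod p = 15^46 mod 1471.
15^1 ≡ 15 (mod 1471)
15^2 = (15^1)^2 ≡ 15^2 = 225 ≡ 225 (mod 1471)
15^4 = (15^2)^2 ≡ 225^2 = 50625 ≡ 611 (mod 1471)
15^8 = (15^4)^2 ≡ 611^2 = 373321 ≡ 1158 (mod 1471)
15^16 = (15^8)^2 ≡ 1158^2 = 1340964 ≡ 883 (mod 1471)
15^32 = (15^16)^2 ≡ 883^2 = 779689 ≡ 59 (mod 1471)
15^46 = 15^32 · 15^8 · 15^4 · 15^2 ≡ 59 · 1158 · 611 · 225 ≡ 1003 (mod 1471).
So B = 1003. Amara then computes K = B^a mod p = 1003^28 mod 1471.
1003^1 ≡ 1003 (mod 1471)
1003^2 = (1003^1)^2 ≡ 1003^2 = 1006009 ≡ 1316 (mod 1471)
1003^4 = (1003^2)^2 ≡ 1316^2 = 1731856 ≡ 489 (mod 1471)
1003^8 = (1003^4)^2 ≡ 489^2 = 239121 ≡ 819 (mod 1471)
1003^16 = (1003^8)^2 ≡ 819^2 = 670761 ≡ 1456 (mod 1471)
1003^28 = 1003^16 · 1003^8 · 1003^4 ≡ 1456 · 819 · 489 ≡ 199 (mod 1471).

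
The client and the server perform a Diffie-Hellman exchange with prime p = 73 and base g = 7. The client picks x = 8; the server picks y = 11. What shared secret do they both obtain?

The server sends B = g^y mod p = 7^11 mod 73.
7^1 ≡ 7 (mod 73)
7^2 = (7^1)^2 ≡ 7^2 = 49 ≡ 49 (mod 73)
7^4 = (7^2)^2 ≡ 49^2 = 2401 ≡ 65 (mod 73)
7^8 = (7^4)^2 ≡ 65^2 = 4225 ≡ 64 (mod 73)
7^11 = 7^8 · 7^2 · 7^1 ≡ 64 · 49 · 7 ≡ 52 (mod 73).
So B = 52. The client then computes K = B^x mod p = 52^8 mod 73.
52^1 ≡ 52 (mod 73)
52^2 = (52^1)^2 ≡ 52^2 = 2704 ≡ 3 (mod 73)
52^4 = (52^2)^2 ≡ 3^2 = 9 ≡ 9 (mod 73)
52^8 = (52^4)^2 ≡ 9^2 = 81 ≡ 8 (mod 73)

8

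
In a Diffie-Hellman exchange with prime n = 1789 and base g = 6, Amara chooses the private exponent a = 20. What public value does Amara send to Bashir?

1555

Public value = 6^20 mod 1789.
6^1 ≡ 6 (mod 1789)
6^2 = (6^1)^2 ≡ 6^2 = 36 ≡ 36 (mod 1789)
6^4 = (6^2)^2 ≡ 36^2 = 1296 ≡ 1296 (mod 1789)
6^8 = (6^4)^2 ≡ 1296^2 = 1679616 ≡ 1534 (mod 1789)
6^16 = (6^8)^2 ≡ 1534^2 = 2353156 ≡ 621 (mod 1789)
6^20 = 6^16 · 6^4 ≡ 621 · 1296 ≡ 1555 (mod 1789).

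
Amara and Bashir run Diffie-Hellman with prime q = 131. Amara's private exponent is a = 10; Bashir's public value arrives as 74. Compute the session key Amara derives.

Shared key K = 74^10 mod 131.
74^1 ≡ 74 (mod 131)
74^2 = (74^1)^2 ≡ 74^2 = 5476 ≡ 105 (mod 131)
74^4 = (74^2)^2 ≡ 105^2 = 11025 ≡ 21 (mod 131)
74^8 = (74^4)^2 ≡ 21^2 = 441 ≡ 48 (mod 131)
74^10 = 74^8 · 74^2 ≡ 48 · 105 ≡ 62 (mod 131).

62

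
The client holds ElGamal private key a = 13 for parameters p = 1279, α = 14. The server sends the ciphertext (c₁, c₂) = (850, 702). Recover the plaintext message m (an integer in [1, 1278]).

624

Shared mask s = c₁^a mod p = 850^13 mod 1279.
850^1 ≡ 850 (mod 1279)
850^2 = (850^1)^2 ≡ 850^2 = 722500 ≡ 1144 (mod 1279)
850^4 = (850^2)^2 ≡ 1144^2 = 1308736 ≡ 319 (mod 1279)
850^8 = (850^4)^2 ≡ 319^2 = 101761 ≡ 720 (mod 1279)
850^13 = 850^8 · 850^4 · 850^1 ≡ 720 · 319 · 850 ≡ 161 (mod 1279).
So s = 161; s⁻¹ ≡ 143 (mod 1279).
m = c₂ · s⁻¹ mod 1279 = 702 · 143 mod 1279 = 624.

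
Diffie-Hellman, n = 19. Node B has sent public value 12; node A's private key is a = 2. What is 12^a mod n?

11

Shared key K = 12^2 mod 19.
12^1 ≡ 12 (mod 19)
12^2 = (12^1)^2 ≡ 12^2 = 144 ≡ 11 (mod 19)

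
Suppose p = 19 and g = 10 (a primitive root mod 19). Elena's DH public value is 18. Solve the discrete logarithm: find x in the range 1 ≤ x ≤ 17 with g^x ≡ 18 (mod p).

Try successive powers of 10 modulo 19:
10^1 ≡ 10
10^2 ≡ 5
10^3 ≡ 12
10^4 ≡ 6
10^5 ≡ 3
10^6 ≡ 11
10^7 ≡ 15
10^8 ≡ 17
10^9 ≡ 18
Found: x = 9.

9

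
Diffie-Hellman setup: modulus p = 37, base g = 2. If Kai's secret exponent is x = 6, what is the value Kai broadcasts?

27

Public value = 2^6 mod 37.
2^1 ≡ 2 (mod 37)
2^2 = (2^1)^2 ≡ 2^2 = 4 ≡ 4 (mod 37)
2^4 = (2^2)^2 ≡ 4^2 = 16 ≡ 16 (mod 37)
2^6 = 2^4 · 2^2 ≡ 16 · 4 ≡ 27 (mod 37).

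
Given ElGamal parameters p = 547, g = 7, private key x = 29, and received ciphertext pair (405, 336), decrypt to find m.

20

Shared mask s = c₁^x mod p = 405^29 mod 547.
405^1 ≡ 405 (mod 547)
405^2 = (405^1)^2 ≡ 405^2 = 164025 ≡ 472 (mod 547)
405^4 = (405^2)^2 ≡ 472^2 = 222784 ≡ 155 (mod 547)
405^8 = (405^4)^2 ≡ 155^2 = 24025 ≡ 504 (mod 547)
405^16 = (405^8)^2 ≡ 504^2 = 254016 ≡ 208 (mod 547)
405^29 = 405^16 · 405^8 · 405^4 · 405^1 ≡ 208 · 504 · 155 · 405 ≡ 345 (mod 547).
So s = 345; s⁻¹ ≡ 241 (mod 547).
m = c₂ · s⁻¹ mod 547 = 336 · 241 mod 547 = 20.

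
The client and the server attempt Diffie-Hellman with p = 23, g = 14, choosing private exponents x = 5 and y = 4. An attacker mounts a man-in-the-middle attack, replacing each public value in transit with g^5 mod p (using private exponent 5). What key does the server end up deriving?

2

The server receives an attacker's public value M = 14^5 mod 23 instead of the honest one.
14^1 ≡ 14 (mod 23)
14^2 = (14^1)^2 ≡ 14^2 = 196 ≡ 12 (mod 23)
14^4 = (14^2)^2 ≡ 12^2 = 144 ≡ 6 (mod 23)
14^5 = 14^4 · 14^1 ≡ 6 · 14 ≡ 15 (mod 23).
So M = 15. The server computes K = M^4 mod 23.
15^1 ≡ 15 (mod 23)
15^2 = (15^1)^2 ≡ 15^2 = 225 ≡ 18 (mod 23)
15^4 = (15^2)^2 ≡ 18^2 = 324 ≡ 2 (mod 23)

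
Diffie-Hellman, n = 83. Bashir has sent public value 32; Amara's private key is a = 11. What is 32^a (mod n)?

50

Shared key K = 32^11 mod 83.
32^1 ≡ 32 (mod 83)
32^2 = (32^1)^2 ≡ 32^2 = 1024 ≡ 28 (mod 83)
32^4 = (32^2)^2 ≡ 28^2 = 784 ≡ 37 (mod 83)
32^8 = (32^4)^2 ≡ 37^2 = 1369 ≡ 41 (mod 83)
32^11 = 32^8 · 32^2 · 32^1 ≡ 41 · 28 · 32 ≡ 50 (mod 83).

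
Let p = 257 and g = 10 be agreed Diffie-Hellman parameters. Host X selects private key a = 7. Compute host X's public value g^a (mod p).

130

Public value = 10^7 (mod 257).
10^1 ≡ 10 (mod 257)
10^2 = (10^1)^2 ≡ 10^2 = 100 ≡ 100 (mod 257)
10^4 = (10^2)^2 ≡ 100^2 = 10000 ≡ 234 (mod 257)
10^7 = 10^4 · 10^2 · 10^1 ≡ 234 · 100 · 10 ≡ 130 (mod 257).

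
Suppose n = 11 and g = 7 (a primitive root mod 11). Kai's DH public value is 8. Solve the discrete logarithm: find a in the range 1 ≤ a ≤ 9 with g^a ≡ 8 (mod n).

Try successive powers of 7 modulo 11:
7^1 ≡ 7
7^2 ≡ 5
7^3 ≡ 2
7^4 ≡ 3
7^5 ≡ 10
7^6 ≡ 4
7^7 ≡ 6
7^8 ≡ 9
7^9 ≡ 8
Found: a = 9.

9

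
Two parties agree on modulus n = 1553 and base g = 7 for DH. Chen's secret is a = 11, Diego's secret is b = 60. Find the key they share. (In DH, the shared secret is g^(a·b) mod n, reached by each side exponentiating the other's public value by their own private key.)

Chen sends A = g^a mod n = 7^11 mod 1553.
7^1 ≡ 7 (mod 1553)
7^2 = (7^1)^2 ≡ 7^2 = 49 ≡ 49 (mod 1553)
7^4 = (7^2)^2 ≡ 49^2 = 2401 ≡ 848 (mod 1553)
7^8 = (7^4)^2 ≡ 848^2 = 719104 ≡ 65 (mod 1553)
7^11 = 7^8 · 7^2 · 7^1 ≡ 65 · 49 · 7 ≡ 553 (mod 1553).
So A = 553. Diego then computes K = A^b mod n = 553^60 mod 1553.
553^1 ≡ 553 (mod 1553)
553^2 = (553^1)^2 ≡ 553^2 = 305809 ≡ 1421 (mod 1553)
553^4 = (553^2)^2 ≡ 1421^2 = 2019241 ≡ 341 (mod 1553)
553^8 = (553^4)^2 ≡ 341^2 = 116281 ≡ 1359 (mod 1553)
553^16 = (553^8)^2 ≡ 1359^2 = 1846881 ≡ 364 (mod 1553)
553^32 = (553^16)^2 ≡ 364^2 = 132496 ≡ 491 (mod 1553)
553^60 = 553^32 · 553^16 · 553^8 · 553^4 ≡ 491 · 364 · 1359 · 341 ≡ 1422 (mod 1553).

1422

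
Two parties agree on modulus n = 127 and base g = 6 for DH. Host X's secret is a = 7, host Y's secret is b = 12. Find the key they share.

19

Host X sends A = g^a mod n = 6^7 mod 127.
6^1 ≡ 6 (mod 127)
6^2 = (6^1)^2 ≡ 6^2 = 36 ≡ 36 (mod 127)
6^4 = (6^2)^2 ≡ 36^2 = 1296 ≡ 26 (mod 127)
6^7 = 6^4 · 6^2 · 6^1 ≡ 26 · 36 · 6 ≡ 28 (mod 127).
So A = 28. Host Y then computes K = A^b mod n = 28^12 mod 127.
28^1 ≡ 28 (mod 127)
28^2 = (28^1)^2 ≡ 28^2 = 784 ≡ 22 (mod 127)
28^4 = (28^2)^2 ≡ 22^2 = 484 ≡ 103 (mod 127)
28^8 = (28^4)^2 ≡ 103^2 = 10609 ≡ 68 (mod 127)
28^12 = 28^8 · 28^4 ≡ 68 · 103 ≡ 19 (mod 127).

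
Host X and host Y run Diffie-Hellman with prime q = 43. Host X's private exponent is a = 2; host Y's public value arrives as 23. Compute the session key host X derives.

13

Shared key K = 23^2 mod 43.
23^1 ≡ 23 (mod 43)
23^2 = (23^1)^2 ≡ 23^2 = 529 ≡ 13 (mod 43)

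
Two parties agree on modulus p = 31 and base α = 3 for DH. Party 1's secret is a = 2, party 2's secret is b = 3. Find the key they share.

Party 2 sends B = α^b mod p = 3^3 mod 31.
3^1 ≡ 3 (mod 31)
3^2 = (3^1)^2 ≡ 3^2 = 9 ≡ 9 (mod 31)
3^3 = 3^2 · 3^1 ≡ 9 · 3 ≡ 27 (mod 31).
So B = 27. Party 1 then computes K = B^a mod p = 27^2 mod 31.
27^1 ≡ 27 (mod 31)
27^2 = (27^1)^2 ≡ 27^2 = 729 ≡ 16 (mod 31)

16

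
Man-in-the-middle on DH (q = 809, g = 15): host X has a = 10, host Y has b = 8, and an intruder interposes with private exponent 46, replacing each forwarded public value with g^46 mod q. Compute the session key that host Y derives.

Host Y receives an intruder's public value M = 15^46 mod 809 instead of the honest one.
15^1 ≡ 15 (mod 809)
15^2 = (15^1)^2 ≡ 15^2 = 225 ≡ 225 (mod 809)
15^4 = (15^2)^2 ≡ 225^2 = 50625 ≡ 467 (mod 809)
15^8 = (15^4)^2 ≡ 467^2 = 218089 ≡ 468 (mod 809)
15^16 = (15^8)^2 ≡ 468^2 = 219024 ≡ 594 (mod 809)
15^32 = (15^16)^2 ≡ 594^2 = 352836 ≡ 112 (mod 809)
15^46 = 15^32 · 15^8 · 15^4 · 15^2 ≡ 112 · 468 · 467 · 225 ≡ 684 (mod 809).
So M = 684. Host Y computes K = M^8 mod 809.
684^1 ≡ 684 (mod 809)
684^2 = (684^1)^2 ≡ 684^2 = 467856 ≡ 254 (mod 809)
684^4 = (684^2)^2 ≡ 254^2 = 64516 ≡ 605 (mod 809)
684^8 = (684^4)^2 ≡ 605^2 = 366025 ≡ 357 (mod 809)

357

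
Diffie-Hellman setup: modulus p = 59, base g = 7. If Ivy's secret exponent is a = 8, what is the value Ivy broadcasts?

29

Public value = 7^8 mod 59.
7^1 ≡ 7 (mod 59)
7^2 = (7^1)^2 ≡ 7^2 = 49 ≡ 49 (mod 59)
7^4 = (7^2)^2 ≡ 49^2 = 2401 ≡ 41 (mod 59)
7^8 = (7^4)^2 ≡ 41^2 = 1681 ≡ 29 (mod 59)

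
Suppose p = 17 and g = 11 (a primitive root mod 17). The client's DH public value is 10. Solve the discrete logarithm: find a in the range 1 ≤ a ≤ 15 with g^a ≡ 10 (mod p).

5

Try successive powers of 11 modulo 17:
11^1 ≡ 11
11^2 ≡ 2
11^3 ≡ 5
11^4 ≡ 4
11^5 ≡ 10
Found: a = 5.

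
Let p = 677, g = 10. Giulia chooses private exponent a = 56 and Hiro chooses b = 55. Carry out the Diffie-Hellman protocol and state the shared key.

517

Giulia sends A = g^a mod p = 10^56 mod 677.
10^1 ≡ 10 (mod 677)
10^2 = (10^1)^2 ≡ 10^2 = 100 ≡ 100 (mod 677)
10^4 = (10^2)^2 ≡ 100^2 = 10000 ≡ 522 (mod 677)
10^8 = (10^4)^2 ≡ 522^2 = 272484 ≡ 330 (mod 677)
10^16 = (10^8)^2 ≡ 330^2 = 108900 ≡ 580 (mod 677)
10^32 = (10^16)^2 ≡ 580^2 = 336400 ≡ 608 (mod 677)
10^56 = 10^32 · 10^16 · 10^8 ≡ 608 · 580 · 330 ≡ 316 (mod 677).
So A = 316. Hiro then computes K = A^b mod p = 316^55 mod 677.
316^1 ≡ 316 (mod 677)
316^2 = (316^1)^2 ≡ 316^2 = 99856 ≡ 337 (mod 677)
316^4 = (316^2)^2 ≡ 337^2 = 113569 ≡ 510 (mod 677)
316^8 = (316^4)^2 ≡ 510^2 = 260100 ≡ 132 (mod 677)
316^16 = (316^8)^2 ≡ 132^2 = 17424 ≡ 499 (mod 677)
316^32 = (316^16)^2 ≡ 499^2 = 249001 ≡ 542 (mod 677)
316^55 = 316^32 · 316^16 · 316^4 · 316^2 · 316^1 ≡ 542 · 499 · 510 · 337 · 316 ≡ 517 (mod 677).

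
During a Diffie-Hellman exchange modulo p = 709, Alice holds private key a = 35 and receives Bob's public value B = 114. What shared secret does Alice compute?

Shared key K = 114^35 mod 709.
114^1 ≡ 114 (mod 709)
114^2 = (114^1)^2 ≡ 114^2 = 12996 ≡ 234 (mod 709)
114^4 = (114^2)^2 ≡ 234^2 = 54756 ≡ 163 (mod 709)
114^8 = (114^4)^2 ≡ 163^2 = 26569 ≡ 336 (mod 709)
114^16 = (114^8)^2 ≡ 336^2 = 112896 ≡ 165 (mod 709)
114^32 = (114^16)^2 ≡ 165^2 = 27225 ≡ 283 (mod 709)
114^35 = 114^32 · 114^2 · 114^1 ≡ 283 · 234 · 114 ≡ 585 (mod 709).

585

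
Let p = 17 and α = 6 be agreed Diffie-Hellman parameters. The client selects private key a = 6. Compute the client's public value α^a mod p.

Public value = 6^6 mod 17.
6^1 ≡ 6 (mod 17)
6^2 = (6^1)^2 ≡ 6^2 = 36 ≡ 2 (mod 17)
6^4 = (6^2)^2 ≡ 2^2 = 4 ≡ 4 (mod 17)
6^6 = 6^4 · 6^2 ≡ 4 · 2 ≡ 8 (mod 17).

8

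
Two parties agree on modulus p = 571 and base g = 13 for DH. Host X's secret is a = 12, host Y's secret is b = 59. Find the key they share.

125

Host X sends A = g^a mod p = 13^12 mod 571.
13^1 ≡ 13 (mod 571)
13^2 = (13^1)^2 ≡ 13^2 = 169 ≡ 169 (mod 571)
13^4 = (13^2)^2 ≡ 169^2 = 28561 ≡ 11 (mod 571)
13^8 = (13^4)^2 ≡ 11^2 = 121 ≡ 121 (mod 571)
13^12 = 13^8 · 13^4 ≡ 121 · 11 ≡ 189 (mod 571).
So A = 189. Host Y then computes K = A^b mod p = 189^59 mod 571.
189^1 ≡ 189 (mod 571)
189^2 = (189^1)^2 ≡ 189^2 = 35721 ≡ 319 (mod 571)
189^4 = (189^2)^2 ≡ 319^2 = 101761 ≡ 123 (mod 571)
189^8 = (189^4)^2 ≡ 123^2 = 15129 ≡ 283 (mod 571)
189^16 = (189^8)^2 ≡ 283^2 = 80089 ≡ 149 (mod 571)
189^32 = (189^16)^2 ≡ 149^2 = 22201 ≡ 503 (mod 571)
189^59 = 189^32 · 189^16 · 189^8 · 189^2 · 189^1 ≡ 503 · 149 · 283 · 319 · 189 ≡ 125 (mod 571).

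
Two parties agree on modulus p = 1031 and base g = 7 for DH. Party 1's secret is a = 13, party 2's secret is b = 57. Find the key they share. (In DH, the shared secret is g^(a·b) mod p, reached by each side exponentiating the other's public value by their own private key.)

Party 2 sends B = g^b mod p = 7^57 mod 1031.
7^1 ≡ 7 (mod 1031)
7^2 = (7^1)^2 ≡ 7^2 = 49 ≡ 49 (mod 1031)
7^4 = (7^2)^2 ≡ 49^2 = 2401 ≡ 339 (mod 1031)
7^8 = (7^4)^2 ≡ 339^2 = 114921 ≡ 480 (mod 1031)
7^16 = (7^8)^2 ≡ 480^2 = 230400 ≡ 487 (mod 1031)
7^32 = (7^16)^2 ≡ 487^2 = 237169 ≡ 39 (mod 1031)
7^57 = 7^32 · 7^16 · 7^8 · 7^1 ≡ 39 · 487 · 480 · 7 ≡ 673 (mod 1031).
So B = 673. Party 1 then computes K = B^a mod p = 673^13 mod 1031.
673^1 ≡ 673 (mod 1031)
673^2 = (673^1)^2 ≡ 673^2 = 452929 ≡ 320 (mod 1031)
673^4 = (673^2)^2 ≡ 320^2 = 102400 ≡ 331 (mod 1031)
673^8 = (673^4)^2 ≡ 331^2 = 109561 ≡ 275 (mod 1031)
673^13 = 673^8 · 673^4 · 673^1 ≡ 275 · 331 · 673 ≡ 898 (mod 1031).

898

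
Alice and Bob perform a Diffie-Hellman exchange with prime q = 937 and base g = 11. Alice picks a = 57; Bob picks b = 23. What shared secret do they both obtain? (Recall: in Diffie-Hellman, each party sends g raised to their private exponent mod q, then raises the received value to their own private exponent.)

750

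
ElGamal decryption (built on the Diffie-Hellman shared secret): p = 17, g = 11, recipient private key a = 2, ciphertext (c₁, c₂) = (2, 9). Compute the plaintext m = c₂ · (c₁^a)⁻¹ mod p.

Shared mask s = c₁^a mod p = 2^2 mod 17.
2^1 ≡ 2 (mod 17)
2^2 = (2^1)^2 ≡ 2^2 = 4 ≡ 4 (mod 17)
So s = 4; s⁻¹ ≡ 13 (mod 17).
m = c₂ · s⁻¹ mod 17 = 9 · 13 mod 17 = 15.

15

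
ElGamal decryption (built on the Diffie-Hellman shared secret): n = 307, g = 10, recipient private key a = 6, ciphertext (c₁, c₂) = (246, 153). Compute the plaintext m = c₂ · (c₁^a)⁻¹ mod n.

Shared mask s = c₁^a mod n = 246^6 mod 307.
246^1 ≡ 246 (mod 307)
246^2 = (246^1)^2 ≡ 246^2 = 60516 ≡ 37 (mod 307)
246^4 = (246^2)^2 ≡ 37^2 = 1369 ≡ 141 (mod 307)
246^6 = 246^4 · 246^2 ≡ 141 · 37 ≡ 305 (mod 307).
So s = 305; s⁻¹ ≡ 153 (mod 307).
m = c₂ · s⁻¹ mod 307 = 153 · 153 mod 307 = 77.

77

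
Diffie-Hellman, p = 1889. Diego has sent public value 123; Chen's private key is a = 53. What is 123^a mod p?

709

Shared key K = 123^53 mod 1889.
123^1 ≡ 123 (mod 1889)
123^2 = (123^1)^2 ≡ 123^2 = 15129 ≡ 17 (mod 1889)
123^4 = (123^2)^2 ≡ 17^2 = 289 ≡ 289 (mod 1889)
123^8 = (123^4)^2 ≡ 289^2 = 83521 ≡ 405 (mod 1889)
123^16 = (123^8)^2 ≡ 405^2 = 164025 ≡ 1571 (mod 1889)
123^32 = (123^16)^2 ≡ 1571^2 = 2468041 ≡ 1007 (mod 1889)
123^53 = 123^32 · 123^16 · 123^4 · 123^1 ≡ 1007 · 1571 · 289 · 123 ≡ 709 (mod 1889).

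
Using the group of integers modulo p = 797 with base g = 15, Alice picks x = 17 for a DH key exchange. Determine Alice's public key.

Public value = 15^17 mod 797.
15^1 ≡ 15 (mod 797)
15^2 = (15^1)^2 ≡ 15^2 = 225 ≡ 225 (mod 797)
15^4 = (15^2)^2 ≡ 225^2 = 50625 ≡ 414 (mod 797)
15^8 = (15^4)^2 ≡ 414^2 = 171396 ≡ 41 (mod 797)
15^16 = (15^8)^2 ≡ 41^2 = 1681 ≡ 87 (mod 797)
15^17 = 15^16 · 15^1 ≡ 87 · 15 ≡ 508 (mod 797).

508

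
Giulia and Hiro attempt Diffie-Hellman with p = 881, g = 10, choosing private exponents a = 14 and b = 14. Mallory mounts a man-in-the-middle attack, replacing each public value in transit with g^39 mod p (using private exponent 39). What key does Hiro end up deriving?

760

Hiro receives Mallory's public value M = 10^39 mod 881 instead of the honest one.
10^1 ≡ 10 (mod 881)
10^2 = (10^1)^2 ≡ 10^2 = 100 ≡ 100 (mod 881)
10^4 = (10^2)^2 ≡ 100^2 = 10000 ≡ 309 (mod 881)
10^8 = (10^4)^2 ≡ 309^2 = 95481 ≡ 333 (mod 881)
10^16 = (10^8)^2 ≡ 333^2 = 110889 ≡ 764 (mod 881)
10^32 = (10^16)^2 ≡ 764^2 = 583696 ≡ 474 (mod 881)
10^39 = 10^32 · 10^4 · 10^2 · 10^1 ≡ 474 · 309 · 100 · 10 ≡ 631 (mod 881).
So M = 631. Hiro computes K = M^14 mod 881.
631^1 ≡ 631 (mod 881)
631^2 = (631^1)^2 ≡ 631^2 = 398161 ≡ 830 (mod 881)
631^4 = (631^2)^2 ≡ 830^2 = 688900 ≡ 839 (mod 881)
631^8 = (631^4)^2 ≡ 839^2 = 703921 ≡ 2 (mod 881)
631^14 = 631^8 · 631^4 · 631^2 ≡ 2 · 839 · 830 ≡ 760 (mod 881).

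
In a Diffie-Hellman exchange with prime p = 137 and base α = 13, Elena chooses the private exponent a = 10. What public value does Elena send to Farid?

118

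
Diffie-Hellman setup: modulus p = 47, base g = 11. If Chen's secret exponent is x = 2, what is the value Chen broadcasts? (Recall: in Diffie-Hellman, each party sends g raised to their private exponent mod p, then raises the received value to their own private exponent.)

Public value = 11^2 mod 47.
11^1 ≡ 11 (mod 47)
11^2 = (11^1)^2 ≡ 11^2 = 121 ≡ 27 (mod 47)

27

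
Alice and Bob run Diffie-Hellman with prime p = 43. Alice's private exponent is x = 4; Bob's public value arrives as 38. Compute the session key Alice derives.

Shared key K = 38^4 mod 43.
38^1 ≡ 38 (mod 43)
38^2 = (38^1)^2 ≡ 38^2 = 1444 ≡ 25 (mod 43)
38^4 = (38^2)^2 ≡ 25^2 = 625 ≡ 23 (mod 43)

23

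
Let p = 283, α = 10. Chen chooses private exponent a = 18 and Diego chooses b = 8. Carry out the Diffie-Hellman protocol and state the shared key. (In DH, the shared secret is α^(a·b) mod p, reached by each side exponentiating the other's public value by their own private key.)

151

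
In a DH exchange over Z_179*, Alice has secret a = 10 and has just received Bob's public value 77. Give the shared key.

43

Shared key K = 77^10 mod 179.
77^1 ≡ 77 (mod 179)
77^2 = (77^1)^2 ≡ 77^2 = 5929 ≡ 22 (mod 179)
77^4 = (77^2)^2 ≡ 22^2 = 484 ≡ 126 (mod 179)
77^8 = (77^4)^2 ≡ 126^2 = 15876 ≡ 124 (mod 179)
77^10 = 77^8 · 77^2 ≡ 124 · 22 ≡ 43 (mod 179).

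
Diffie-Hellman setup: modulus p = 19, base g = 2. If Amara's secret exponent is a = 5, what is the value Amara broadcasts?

13

Public value = 2^5 (mod 19).
2^1 ≡ 2 (mod 19)
2^2 = (2^1)^2 ≡ 2^2 = 4 ≡ 4 (mod 19)
2^4 = (2^2)^2 ≡ 4^2 = 16 ≡ 16 (mod 19)
2^5 = 2^4 · 2^1 ≡ 16 · 2 ≡ 13 (mod 19).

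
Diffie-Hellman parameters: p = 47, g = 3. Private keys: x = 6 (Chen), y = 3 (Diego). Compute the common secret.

6

Chen sends A = g^x mod p = 3^6 mod 47.
3^1 ≡ 3 (mod 47)
3^2 = (3^1)^2 ≡ 3^2 = 9 ≡ 9 (mod 47)
3^4 = (3^2)^2 ≡ 9^2 = 81 ≡ 34 (mod 47)
3^6 = 3^4 · 3^2 ≡ 34 · 9 ≡ 24 (mod 47).
So A = 24. Diego then computes K = A^y mod p = 24^3 mod 47.
24^1 ≡ 24 (mod 47)
24^2 = (24^1)^2 ≡ 24^2 = 576 ≡ 12 (mod 47)
24^3 = 24^2 · 24^1 ≡ 12 · 24 ≡ 6 (mod 47).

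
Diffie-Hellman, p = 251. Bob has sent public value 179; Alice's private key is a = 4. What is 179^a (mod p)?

Shared key K = 179^4 mod 251.
179^1 ≡ 179 (mod 251)
179^2 = (179^1)^2 ≡ 179^2 = 32041 ≡ 164 (mod 251)
179^4 = (179^2)^2 ≡ 164^2 = 26896 ≡ 39 (mod 251)

39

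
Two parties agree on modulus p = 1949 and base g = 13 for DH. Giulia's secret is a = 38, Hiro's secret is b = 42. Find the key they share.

1135

Giulia sends A = g^a mod p = 13^38 mod 1949.
13^1 ≡ 13 (mod 1949)
13^2 = (13^1)^2 ≡ 13^2 = 169 ≡ 169 (mod 1949)
13^4 = (13^2)^2 ≡ 169^2 = 28561 ≡ 1275 (mod 1949)
13^8 = (13^4)^2 ≡ 1275^2 = 1625625 ≡ 159 (mod 1949)
13^16 = (13^8)^2 ≡ 159^2 = 25281 ≡ 1893 (mod 1949)
13^32 = (13^16)^2 ≡ 1893^2 = 3583449 ≡ 1187 (mod 1949)
13^38 = 13^32 · 13^4 · 13^2 ≡ 1187 · 1275 · 169 ≡ 1555 (mod 1949).
So A = 1555. Hiro then computes K = A^b mod p = 1555^42 mod 1949.
1555^1 ≡ 1555 (mod 1949)
1555^2 = (1555^1)^2 ≡ 1555^2 = 2418025 ≡ 1265 (mod 1949)
1555^4 = (1555^2)^2 ≡ 1265^2 = 1600225 ≡ 96 (mod 1949)
1555^8 = (1555^4)^2 ≡ 96^2 = 9216 ≡ 1420 (mod 1949)
1555^16 = (1555^8)^2 ≡ 1420^2 = 2016400 ≡ 1134 (mod 1949)
1555^32 = (1555^16)^2 ≡ 1134^2 = 1285956 ≡ 1565 (mod 1949)
1555^42 = 1555^32 · 1555^8 · 1555^2 ≡ 1565 · 1420 · 1265 ≡ 1135 (mod 1949).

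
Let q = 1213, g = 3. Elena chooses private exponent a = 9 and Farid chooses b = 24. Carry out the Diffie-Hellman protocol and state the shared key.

280

Elena sends A = g^a mod q = 3^9 mod 1213.
3^1 ≡ 3 (mod 1213)
3^2 = (3^1)^2 ≡ 3^2 = 9 ≡ 9 (mod 1213)
3^4 = (3^2)^2 ≡ 9^2 = 81 ≡ 81 (mod 1213)
3^8 = (3^4)^2 ≡ 81^2 = 6561 ≡ 496 (mod 1213)
3^9 = 3^8 · 3^1 ≡ 496 · 3 ≡ 275 (mod 1213).
So A = 275. Farid then computes K = A^b mod q = 275^24 mod 1213.
275^1 ≡ 275 (mod 1213)
275^2 = (275^1)^2 ≡ 275^2 = 75625 ≡ 419 (mod 1213)
275^4 = (275^2)^2 ≡ 419^2 = 175561 ≡ 889 (mod 1213)
275^8 = (275^4)^2 ≡ 889^2 = 790321 ≡ 658 (mod 1213)
275^16 = (275^8)^2 ≡ 658^2 = 432964 ≡ 1136 (mod 1213)
275^24 = 275^16 · 275^8 ≡ 1136 · 658 ≡ 280 (mod 1213).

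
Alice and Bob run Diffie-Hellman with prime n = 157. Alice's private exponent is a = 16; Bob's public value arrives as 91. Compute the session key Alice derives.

37

Shared key K = 91^16 mod 157.
91^1 ≡ 91 (mod 157)
91^2 = (91^1)^2 ≡ 91^2 = 8281 ≡ 117 (mod 157)
91^4 = (91^2)^2 ≡ 117^2 = 13689 ≡ 30 (mod 157)
91^8 = (91^4)^2 ≡ 30^2 = 900 ≡ 115 (mod 157)
91^16 = (91^8)^2 ≡ 115^2 = 13225 ≡ 37 (mod 157)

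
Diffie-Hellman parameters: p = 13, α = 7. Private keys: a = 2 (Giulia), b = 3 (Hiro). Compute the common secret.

12

Hiro sends B = α^b mod p = 7^3 mod 13.
7^1 ≡ 7 (mod 13)
7^2 = (7^1)^2 ≡ 7^2 = 49 ≡ 10 (mod 13)
7^3 = 7^2 · 7^1 ≡ 10 · 7 ≡ 5 (mod 13).
So B = 5. Giulia then computes K = B^a mod p = 5^2 mod 13.
5^1 ≡ 5 (mod 13)
5^2 = (5^1)^2 ≡ 5^2 = 25 ≡ 12 (mod 13)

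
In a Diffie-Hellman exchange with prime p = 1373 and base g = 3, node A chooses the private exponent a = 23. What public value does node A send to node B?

1327

Public value = 3^23 mod 1373.
3^1 ≡ 3 (mod 1373)
3^2 = (3^1)^2 ≡ 3^2 = 9 ≡ 9 (mod 1373)
3^4 = (3^2)^2 ≡ 9^2 = 81 ≡ 81 (mod 1373)
3^8 = (3^4)^2 ≡ 81^2 = 6561 ≡ 1069 (mod 1373)
3^16 = (3^8)^2 ≡ 1069^2 = 1142761 ≡ 425 (mod 1373)
3^23 = 3^16 · 3^4 · 3^2 · 3^1 ≡ 425 · 81 · 9 · 3 ≡ 1327 (mod 1373).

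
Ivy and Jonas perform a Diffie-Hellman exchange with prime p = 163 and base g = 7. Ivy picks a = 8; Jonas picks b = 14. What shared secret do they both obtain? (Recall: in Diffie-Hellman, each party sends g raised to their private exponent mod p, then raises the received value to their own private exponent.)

56

Jonas sends B = g^b mod p = 7^14 mod 163.
7^1 ≡ 7 (mod 163)
7^2 = (7^1)^2 ≡ 7^2 = 49 ≡ 49 (mod 163)
7^4 = (7^2)^2 ≡ 49^2 = 2401 ≡ 119 (mod 163)
7^8 = (7^4)^2 ≡ 119^2 = 14161 ≡ 143 (mod 163)
7^14 = 7^8 · 7^4 · 7^2 ≡ 143 · 119 · 49 ≡ 88 (mod 163).
So B = 88. Ivy then computes K = B^a mod p = 88^8 mod 163.
88^1 ≡ 88 (mod 163)
88^2 = (88^1)^2 ≡ 88^2 = 7744 ≡ 83 (mod 163)
88^4 = (88^2)^2 ≡ 83^2 = 6889 ≡ 43 (mod 163)
88^8 = (88^4)^2 ≡ 43^2 = 1849 ≡ 56 (mod 163)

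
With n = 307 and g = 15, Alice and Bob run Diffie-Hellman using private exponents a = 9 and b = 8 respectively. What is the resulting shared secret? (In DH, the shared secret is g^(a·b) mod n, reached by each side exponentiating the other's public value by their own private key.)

280

Alice sends A = g^a mod n = 15^9 mod 307.
15^1 ≡ 15 (mod 307)
15^2 = (15^1)^2 ≡ 15^2 = 225 ≡ 225 (mod 307)
15^4 = (15^2)^2 ≡ 225^2 = 50625 ≡ 277 (mod 307)
15^8 = (15^4)^2 ≡ 277^2 = 76729 ≡ 286 (mod 307)
15^9 = 15^8 · 15^1 ≡ 286 · 15 ≡ 299 (mod 307).
So A = 299. Bob then computes K = A^b mod n = 299^8 mod 307.
299^1 ≡ 299 (mod 307)
299^2 = (299^1)^2 ≡ 299^2 = 89401 ≡ 64 (mod 307)
299^4 = (299^2)^2 ≡ 64^2 = 4096 ≡ 105 (mod 307)
299^8 = (299^4)^2 ≡ 105^2 = 11025 ≡ 280 (mod 307)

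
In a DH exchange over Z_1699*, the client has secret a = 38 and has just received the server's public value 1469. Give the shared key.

Shared key K = 1469^38 mod 1699.
1469^1 ≡ 1469 (mod 1699)
1469^2 = (1469^1)^2 ≡ 1469^2 = 2157961 ≡ 231 (mod 1699)
1469^4 = (1469^2)^2 ≡ 231^2 = 53361 ≡ 692 (mod 1699)
1469^8 = (1469^4)^2 ≡ 692^2 = 478864 ≡ 1445 (mod 1699)
1469^16 = (1469^8)^2 ≡ 1445^2 = 2088025 ≡ 1653 (mod 1699)
1469^32 = (1469^16)^2 ≡ 1653^2 = 2732409 ≡ 417 (mod 1699)
1469^38 = 1469^32 · 1469^4 · 1469^2 ≡ 417 · 692 · 231 ≡ 1417 (mod 1699).

1417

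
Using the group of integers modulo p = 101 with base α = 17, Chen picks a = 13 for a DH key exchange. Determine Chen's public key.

65

Public value = 17^13 mod 101.
17^1 ≡ 17 (mod 101)
17^2 = (17^1)^2 ≡ 17^2 = 289 ≡ 87 (mod 101)
17^4 = (17^2)^2 ≡ 87^2 = 7569 ≡ 95 (mod 101)
17^8 = (17^4)^2 ≡ 95^2 = 9025 ≡ 36 (mod 101)
17^13 = 17^8 · 17^4 · 17^1 ≡ 36 · 95 · 17 ≡ 65 (mod 101).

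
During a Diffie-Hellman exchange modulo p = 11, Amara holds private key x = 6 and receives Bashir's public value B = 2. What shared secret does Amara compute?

Shared key K = 2^6 mod 11.
2^1 ≡ 2 (mod 11)
2^2 = (2^1)^2 ≡ 2^2 = 4 ≡ 4 (mod 11)
2^4 = (2^2)^2 ≡ 4^2 = 16 ≡ 5 (mod 11)
2^6 = 2^4 · 2^2 ≡ 5 · 4 ≡ 9 (mod 11).

9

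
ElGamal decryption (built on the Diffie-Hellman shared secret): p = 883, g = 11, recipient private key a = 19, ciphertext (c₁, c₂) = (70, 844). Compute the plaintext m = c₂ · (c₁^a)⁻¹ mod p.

356

Shared mask s = c₁^a mod p = 70^19 mod 883.
70^1 ≡ 70 (mod 883)
70^2 = (70^1)^2 ≡ 70^2 = 4900 ≡ 485 (mod 883)
70^4 = (70^2)^2 ≡ 485^2 = 235225 ≡ 347 (mod 883)
70^8 = (70^4)^2 ≡ 347^2 = 120409 ≡ 321 (mod 883)
70^16 = (70^8)^2 ≡ 321^2 = 103041 ≡ 613 (mod 883)
70^19 = 70^16 · 70^2 · 70^1 ≡ 613 · 485 · 70 ≡ 806 (mod 883).
So s = 806; s⁻¹ ≡ 172 (mod 883).
m = c₂ · s⁻¹ mod 883 = 844 · 172 mod 883 = 356.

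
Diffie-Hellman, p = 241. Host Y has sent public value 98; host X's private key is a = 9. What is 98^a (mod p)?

91

Shared key K = 98^9 mod 241.
98^1 ≡ 98 (mod 241)
98^2 = (98^1)^2 ≡ 98^2 = 9604 ≡ 205 (mod 241)
98^4 = (98^2)^2 ≡ 205^2 = 42025 ≡ 91 (mod 241)
98^8 = (98^4)^2 ≡ 91^2 = 8281 ≡ 87 (mod 241)
98^9 = 98^8 · 98^1 ≡ 87 · 98 ≡ 91 (mod 241).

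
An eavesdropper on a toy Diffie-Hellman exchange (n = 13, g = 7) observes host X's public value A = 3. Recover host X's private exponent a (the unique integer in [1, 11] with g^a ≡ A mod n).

8

Try successive powers of 7 modulo 13:
7^1 ≡ 7
7^2 ≡ 10
7^3 ≡ 5
7^4 ≡ 9
7^5 ≡ 11
7^6 ≡ 12
7^7 ≡ 6
7^8 ≡ 3
Found: a = 8.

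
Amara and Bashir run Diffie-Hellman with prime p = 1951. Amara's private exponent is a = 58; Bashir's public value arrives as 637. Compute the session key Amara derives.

1664

Shared key K = 637^58 mod 1951.
637^1 ≡ 637 (mod 1951)
637^2 = (637^1)^2 ≡ 637^2 = 405769 ≡ 1912 (mod 1951)
637^4 = (637^2)^2 ≡ 1912^2 = 3655744 ≡ 1521 (mod 1951)
637^8 = (637^4)^2 ≡ 1521^2 = 2313441 ≡ 1506 (mod 1951)
637^16 = (637^8)^2 ≡ 1506^2 = 2268036 ≡ 974 (mod 1951)
637^32 = (637^16)^2 ≡ 974^2 = 948676 ≡ 490 (mod 1951)
637^58 = 637^32 · 637^16 · 637^8 · 637^2 ≡ 490 · 974 · 1506 · 1912 ≡ 1664 (mod 1951).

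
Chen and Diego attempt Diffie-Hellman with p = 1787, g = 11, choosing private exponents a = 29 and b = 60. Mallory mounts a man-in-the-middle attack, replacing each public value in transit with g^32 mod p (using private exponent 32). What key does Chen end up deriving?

1430

Chen receives Mallory's public value M = 11^32 mod 1787 instead of the honest one.
11^1 ≡ 11 (mod 1787)
11^2 = (11^1)^2 ≡ 11^2 = 121 ≡ 121 (mod 1787)
11^4 = (11^2)^2 ≡ 121^2 = 14641 ≡ 345 (mod 1787)
11^8 = (11^4)^2 ≡ 345^2 = 119025 ≡ 1083 (mod 1787)
11^16 = (11^8)^2 ≡ 1083^2 = 1172889 ≡ 617 (mod 1787)
11^32 = (11^16)^2 ≡ 617^2 = 380689 ≡ 58 (mod 1787)
So M = 58. Chen computes K = M^29 mod 1787.
58^1 ≡ 58 (mod 1787)
58^2 = (58^1)^2 ≡ 58^2 = 3364 ≡ 1577 (mod 1787)
58^4 = (58^2)^2 ≡ 1577^2 = 2486929 ≡ 1212 (mod 1787)
58^8 = (58^4)^2 ≡ 1212^2 = 1468944 ≡ 30 (mod 1787)
58^16 = (58^8)^2 ≡ 30^2 = 900 ≡ 900 (mod 1787)
58^29 = 58^16 · 58^8 · 58^4 · 58^1 ≡ 900 · 30 · 1212 · 58 ≡ 1430 (mod 1787).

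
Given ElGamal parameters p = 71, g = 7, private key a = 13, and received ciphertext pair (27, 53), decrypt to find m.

55

Shared mask s = c₁^a mod p = 27^13 mod 71.
27^1 ≡ 27 (mod 71)
27^2 = (27^1)^2 ≡ 27^2 = 729 ≡ 19 (mod 71)
27^4 = (27^2)^2 ≡ 19^2 = 361 ≡ 6 (mod 71)
27^8 = (27^4)^2 ≡ 6^2 = 36 ≡ 36 (mod 71)
27^13 = 27^8 · 27^4 · 27^1 ≡ 36 · 6 · 27 ≡ 10 (mod 71).
So s = 10; s⁻¹ ≡ 64 (mod 71).
m = c₂ · s⁻¹ mod 71 = 53 · 64 mod 71 = 55.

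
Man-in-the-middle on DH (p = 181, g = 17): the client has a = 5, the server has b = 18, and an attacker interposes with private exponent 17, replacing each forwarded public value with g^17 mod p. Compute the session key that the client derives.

The client receives an attacker's public value M = 17^17 mod 181 instead of the honest one.
17^1 ≡ 17 (mod 181)
17^2 = (17^1)^2 ≡ 17^2 = 289 ≡ 108 (mod 181)
17^4 = (17^2)^2 ≡ 108^2 = 11664 ≡ 80 (mod 181)
17^8 = (17^4)^2 ≡ 80^2 = 6400 ≡ 65 (mod 181)
17^16 = (17^8)^2 ≡ 65^2 = 4225 ≡ 62 (mod 181)
17^17 = 17^16 · 17^1 ≡ 62 · 17 ≡ 149 (mod 181).
So M = 149. The client computes K = M^5 mod 181.
149^1 ≡ 149 (mod 181)
149^2 = (149^1)^2 ≡ 149^2 = 22201 ≡ 119 (mod 181)
149^4 = (149^2)^2 ≡ 119^2 = 14161 ≡ 43 (mod 181)
149^5 = 149^4 · 149^1 ≡ 43 · 149 ≡ 72 (mod 181).

72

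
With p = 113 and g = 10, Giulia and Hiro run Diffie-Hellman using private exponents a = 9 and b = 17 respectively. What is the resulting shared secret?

Hiro sends B = g^b mod p = 10^17 mod 113.
10^1 ≡ 10 (mod 113)
10^2 = (10^1)^2 ≡ 10^2 = 100 ≡ 100 (mod 113)
10^4 = (10^2)^2 ≡ 100^2 = 10000 ≡ 56 (mod 113)
10^8 = (10^4)^2 ≡ 56^2 = 3136 ≡ 85 (mod 113)
10^16 = (10^8)^2 ≡ 85^2 = 7225 ≡ 106 (mod 113)
10^17 = 10^16 · 10^1 ≡ 106 · 10 ≡ 43 (mod 113).
So B = 43. Giulia then computes K = B^a mod p = 43^9 mod 113.
43^1 ≡ 43 (mod 113)
43^2 = (43^1)^2 ≡ 43^2 = 1849 ≡ 41 (mod 113)
43^4 = (43^2)^2 ≡ 41^2 = 1681 ≡ 99 (mod 113)
43^8 = (43^4)^2 ≡ 99^2 = 9801 ≡ 83 (mod 113)
43^9 = 43^8 · 43^1 ≡ 83 · 43 ≡ 66 (mod 113).

66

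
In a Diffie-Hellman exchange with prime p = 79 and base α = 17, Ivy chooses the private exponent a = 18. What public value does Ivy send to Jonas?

10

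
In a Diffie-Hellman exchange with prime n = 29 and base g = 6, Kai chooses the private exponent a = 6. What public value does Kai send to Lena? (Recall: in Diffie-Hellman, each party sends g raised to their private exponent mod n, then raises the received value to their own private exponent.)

24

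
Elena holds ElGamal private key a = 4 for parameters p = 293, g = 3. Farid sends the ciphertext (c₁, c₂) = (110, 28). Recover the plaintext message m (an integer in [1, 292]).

125

Shared mask s = c₁^a mod p = 110^4 mod 293.
110^1 ≡ 110 (mod 293)
110^2 = (110^1)^2 ≡ 110^2 = 12100 ≡ 87 (mod 293)
110^4 = (110^2)^2 ≡ 87^2 = 7569 ≡ 244 (mod 293)
So s = 244; s⁻¹ ≡ 287 (mod 293).
m = c₂ · s⁻¹ mod 293 = 28 · 287 mod 293 = 125.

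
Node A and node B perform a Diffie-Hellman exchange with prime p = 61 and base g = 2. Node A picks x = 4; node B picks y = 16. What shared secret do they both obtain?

16

Node A sends A = g^x mod p = 2^4 mod 61.
2^1 ≡ 2 (mod 61)
2^2 = (2^1)^2 ≡ 2^2 = 4 ≡ 4 (mod 61)
2^4 = (2^2)^2 ≡ 4^2 = 16 ≡ 16 (mod 61)
So A = 16. Node B then computes K = A^y mod p = 16^16 mod 61.
16^1 ≡ 16 (mod 61)
16^2 = (16^1)^2 ≡ 16^2 = 256 ≡ 12 (mod 61)
16^4 = (16^2)^2 ≡ 12^2 = 144 ≡ 22 (mod 61)
16^8 = (16^4)^2 ≡ 22^2 = 484 ≡ 57 (mod 61)
16^16 = (16^8)^2 ≡ 57^2 = 3249 ≡ 16 (mod 61)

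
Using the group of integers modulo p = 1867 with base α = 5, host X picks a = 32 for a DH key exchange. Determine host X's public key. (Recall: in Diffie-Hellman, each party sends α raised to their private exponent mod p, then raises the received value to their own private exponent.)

1669

Public value = 5^32 mod 1867.
5^1 ≡ 5 (mod 1867)
5^2 = (5^1)^2 ≡ 5^2 = 25 ≡ 25 (mod 1867)
5^4 = (5^2)^2 ≡ 25^2 = 625 ≡ 625 (mod 1867)
5^8 = (5^4)^2 ≡ 625^2 = 390625 ≡ 422 (mod 1867)
5^16 = (5^8)^2 ≡ 422^2 = 178084 ≡ 719 (mod 1867)
5^32 = (5^16)^2 ≡ 719^2 = 516961 ≡ 1669 (mod 1867)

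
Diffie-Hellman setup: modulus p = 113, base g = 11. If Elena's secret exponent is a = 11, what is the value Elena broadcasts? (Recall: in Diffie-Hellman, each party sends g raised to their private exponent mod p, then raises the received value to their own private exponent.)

91

Public value = 11^11 mod 113.
11^1 ≡ 11 (mod 113)
11^2 = (11^1)^2 ≡ 11^2 = 121 ≡ 8 (mod 113)
11^4 = (11^2)^2 ≡ 8^2 = 64 ≡ 64 (mod 113)
11^8 = (11^4)^2 ≡ 64^2 = 4096 ≡ 28 (mod 113)
11^11 = 11^8 · 11^2 · 11^1 ≡ 28 · 8 · 11 ≡ 91 (mod 113).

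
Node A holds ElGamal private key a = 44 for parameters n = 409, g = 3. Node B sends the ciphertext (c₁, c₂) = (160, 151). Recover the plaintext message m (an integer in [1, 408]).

Shared mask s = c₁^a mod n = 160^44 mod 409.
160^1 ≡ 160 (mod 409)
160^2 = (160^1)^2 ≡ 160^2 = 25600 ≡ 242 (mod 409)
160^4 = (160^2)^2 ≡ 242^2 = 58564 ≡ 77 (mod 409)
160^8 = (160^4)^2 ≡ 77^2 = 5929 ≡ 203 (mod 409)
160^16 = (160^8)^2 ≡ 203^2 = 41209 ≡ 309 (mod 409)
160^32 = (160^16)^2 ≡ 309^2 = 95481 ≡ 184 (mod 409)
160^44 = 160^32 · 160^8 · 160^4 ≡ 184 · 203 · 77 ≡ 16 (mod 409).
So s = 16; s⁻¹ ≡ 179 (mod 409).
m = c₂ · s⁻¹ mod 409 = 151 · 179 mod 409 = 35.

35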